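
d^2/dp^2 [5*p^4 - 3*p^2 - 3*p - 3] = 60*p^2 - 6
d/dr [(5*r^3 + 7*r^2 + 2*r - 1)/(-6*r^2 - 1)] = (-30*r^4 - 3*r^2 - 26*r - 2)/(36*r^4 + 12*r^2 + 1)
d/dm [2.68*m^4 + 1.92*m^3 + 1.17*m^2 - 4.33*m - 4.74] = 10.72*m^3 + 5.76*m^2 + 2.34*m - 4.33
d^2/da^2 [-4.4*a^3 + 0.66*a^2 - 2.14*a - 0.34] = 1.32 - 26.4*a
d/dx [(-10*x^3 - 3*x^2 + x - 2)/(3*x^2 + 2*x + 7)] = (-30*x^4 - 40*x^3 - 219*x^2 - 30*x + 11)/(9*x^4 + 12*x^3 + 46*x^2 + 28*x + 49)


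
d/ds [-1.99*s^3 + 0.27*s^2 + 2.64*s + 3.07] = -5.97*s^2 + 0.54*s + 2.64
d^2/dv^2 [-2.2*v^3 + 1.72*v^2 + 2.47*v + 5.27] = 3.44 - 13.2*v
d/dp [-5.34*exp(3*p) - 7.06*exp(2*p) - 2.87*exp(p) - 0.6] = (-16.02*exp(2*p) - 14.12*exp(p) - 2.87)*exp(p)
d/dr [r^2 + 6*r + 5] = 2*r + 6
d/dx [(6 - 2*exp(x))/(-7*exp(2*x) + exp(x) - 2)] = 2*(-(exp(x) - 3)*(14*exp(x) - 1) + 7*exp(2*x) - exp(x) + 2)*exp(x)/(7*exp(2*x) - exp(x) + 2)^2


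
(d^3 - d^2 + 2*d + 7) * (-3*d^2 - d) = -3*d^5 + 2*d^4 - 5*d^3 - 23*d^2 - 7*d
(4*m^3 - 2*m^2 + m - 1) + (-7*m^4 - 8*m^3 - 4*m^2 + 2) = -7*m^4 - 4*m^3 - 6*m^2 + m + 1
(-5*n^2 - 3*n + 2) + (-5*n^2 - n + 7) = -10*n^2 - 4*n + 9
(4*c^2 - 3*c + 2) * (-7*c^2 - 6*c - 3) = -28*c^4 - 3*c^3 - 8*c^2 - 3*c - 6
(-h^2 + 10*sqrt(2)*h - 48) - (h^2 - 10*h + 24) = -2*h^2 + 10*h + 10*sqrt(2)*h - 72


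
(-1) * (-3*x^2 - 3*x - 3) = 3*x^2 + 3*x + 3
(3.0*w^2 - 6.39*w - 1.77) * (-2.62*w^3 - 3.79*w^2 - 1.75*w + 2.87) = -7.86*w^5 + 5.3718*w^4 + 23.6055*w^3 + 26.5008*w^2 - 15.2418*w - 5.0799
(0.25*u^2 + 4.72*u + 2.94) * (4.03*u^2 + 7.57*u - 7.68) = 1.0075*u^4 + 20.9141*u^3 + 45.6586*u^2 - 13.9938*u - 22.5792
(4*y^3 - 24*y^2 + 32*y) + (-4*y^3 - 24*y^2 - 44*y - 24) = -48*y^2 - 12*y - 24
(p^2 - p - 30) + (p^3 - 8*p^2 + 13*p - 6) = p^3 - 7*p^2 + 12*p - 36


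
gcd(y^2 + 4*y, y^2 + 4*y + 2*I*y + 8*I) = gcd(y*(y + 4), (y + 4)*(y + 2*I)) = y + 4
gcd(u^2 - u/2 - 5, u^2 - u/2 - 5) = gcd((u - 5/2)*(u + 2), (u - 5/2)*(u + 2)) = u^2 - u/2 - 5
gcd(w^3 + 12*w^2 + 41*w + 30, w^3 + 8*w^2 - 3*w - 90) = w^2 + 11*w + 30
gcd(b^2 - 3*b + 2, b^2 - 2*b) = b - 2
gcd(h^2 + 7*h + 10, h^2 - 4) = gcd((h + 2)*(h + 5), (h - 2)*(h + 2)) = h + 2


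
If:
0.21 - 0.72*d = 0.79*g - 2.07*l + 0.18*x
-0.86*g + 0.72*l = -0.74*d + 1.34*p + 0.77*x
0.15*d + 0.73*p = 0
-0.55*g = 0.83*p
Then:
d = 0.652389132182502*x + 0.0673640898627291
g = 0.202297501760203*x + 0.0208887401940468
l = 0.391079807517856*x - 0.0700462563021923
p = -0.134052561407363*x - 0.0138419362731635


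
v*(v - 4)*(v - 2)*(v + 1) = v^4 - 5*v^3 + 2*v^2 + 8*v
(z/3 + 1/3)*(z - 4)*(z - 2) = z^3/3 - 5*z^2/3 + 2*z/3 + 8/3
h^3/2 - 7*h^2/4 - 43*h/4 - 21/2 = (h/2 + 1)*(h - 7)*(h + 3/2)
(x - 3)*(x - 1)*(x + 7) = x^3 + 3*x^2 - 25*x + 21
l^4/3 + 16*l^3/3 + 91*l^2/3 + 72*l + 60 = (l/3 + 1)*(l + 2)*(l + 5)*(l + 6)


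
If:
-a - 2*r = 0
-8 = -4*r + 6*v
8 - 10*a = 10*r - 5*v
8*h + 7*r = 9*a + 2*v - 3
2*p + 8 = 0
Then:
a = 1/5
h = -33/80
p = -4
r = -1/10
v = -7/5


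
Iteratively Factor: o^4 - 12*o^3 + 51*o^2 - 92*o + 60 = (o - 2)*(o^3 - 10*o^2 + 31*o - 30) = (o - 5)*(o - 2)*(o^2 - 5*o + 6) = (o - 5)*(o - 3)*(o - 2)*(o - 2)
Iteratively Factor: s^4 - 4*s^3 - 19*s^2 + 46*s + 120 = (s - 5)*(s^3 + s^2 - 14*s - 24) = (s - 5)*(s + 2)*(s^2 - s - 12) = (s - 5)*(s - 4)*(s + 2)*(s + 3)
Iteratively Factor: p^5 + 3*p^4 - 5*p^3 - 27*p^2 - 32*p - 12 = (p - 3)*(p^4 + 6*p^3 + 13*p^2 + 12*p + 4) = (p - 3)*(p + 2)*(p^3 + 4*p^2 + 5*p + 2) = (p - 3)*(p + 2)^2*(p^2 + 2*p + 1) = (p - 3)*(p + 1)*(p + 2)^2*(p + 1)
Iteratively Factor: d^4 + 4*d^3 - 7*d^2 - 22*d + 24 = (d + 4)*(d^3 - 7*d + 6) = (d + 3)*(d + 4)*(d^2 - 3*d + 2) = (d - 2)*(d + 3)*(d + 4)*(d - 1)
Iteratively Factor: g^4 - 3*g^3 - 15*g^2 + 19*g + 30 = (g + 3)*(g^3 - 6*g^2 + 3*g + 10) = (g + 1)*(g + 3)*(g^2 - 7*g + 10) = (g - 2)*(g + 1)*(g + 3)*(g - 5)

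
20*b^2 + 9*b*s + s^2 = (4*b + s)*(5*b + s)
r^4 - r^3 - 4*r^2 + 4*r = r*(r - 2)*(r - 1)*(r + 2)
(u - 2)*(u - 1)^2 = u^3 - 4*u^2 + 5*u - 2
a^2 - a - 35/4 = (a - 7/2)*(a + 5/2)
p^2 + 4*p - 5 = (p - 1)*(p + 5)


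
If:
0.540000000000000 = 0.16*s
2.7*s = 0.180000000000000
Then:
No Solution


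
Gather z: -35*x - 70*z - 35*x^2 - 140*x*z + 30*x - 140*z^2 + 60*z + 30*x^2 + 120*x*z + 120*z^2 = -5*x^2 - 5*x - 20*z^2 + z*(-20*x - 10)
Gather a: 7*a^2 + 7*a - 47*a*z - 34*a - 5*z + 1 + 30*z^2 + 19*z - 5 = 7*a^2 + a*(-47*z - 27) + 30*z^2 + 14*z - 4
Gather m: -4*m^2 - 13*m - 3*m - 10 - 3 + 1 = -4*m^2 - 16*m - 12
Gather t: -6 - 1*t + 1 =-t - 5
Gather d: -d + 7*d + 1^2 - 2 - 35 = 6*d - 36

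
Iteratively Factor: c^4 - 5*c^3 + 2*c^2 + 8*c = (c - 2)*(c^3 - 3*c^2 - 4*c) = (c - 2)*(c + 1)*(c^2 - 4*c) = c*(c - 2)*(c + 1)*(c - 4)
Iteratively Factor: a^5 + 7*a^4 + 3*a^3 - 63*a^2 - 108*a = (a + 3)*(a^4 + 4*a^3 - 9*a^2 - 36*a) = a*(a + 3)*(a^3 + 4*a^2 - 9*a - 36) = a*(a - 3)*(a + 3)*(a^2 + 7*a + 12) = a*(a - 3)*(a + 3)*(a + 4)*(a + 3)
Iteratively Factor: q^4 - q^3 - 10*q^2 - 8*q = (q + 2)*(q^3 - 3*q^2 - 4*q) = (q - 4)*(q + 2)*(q^2 + q) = (q - 4)*(q + 1)*(q + 2)*(q)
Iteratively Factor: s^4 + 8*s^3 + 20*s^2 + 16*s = (s + 4)*(s^3 + 4*s^2 + 4*s) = (s + 2)*(s + 4)*(s^2 + 2*s) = (s + 2)^2*(s + 4)*(s)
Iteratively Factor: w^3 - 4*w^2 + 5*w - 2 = (w - 1)*(w^2 - 3*w + 2) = (w - 1)^2*(w - 2)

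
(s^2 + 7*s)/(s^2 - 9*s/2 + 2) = 2*s*(s + 7)/(2*s^2 - 9*s + 4)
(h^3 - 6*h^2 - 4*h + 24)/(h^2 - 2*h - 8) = (h^2 - 8*h + 12)/(h - 4)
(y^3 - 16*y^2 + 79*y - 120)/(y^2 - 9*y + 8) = (y^2 - 8*y + 15)/(y - 1)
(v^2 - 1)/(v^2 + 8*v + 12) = (v^2 - 1)/(v^2 + 8*v + 12)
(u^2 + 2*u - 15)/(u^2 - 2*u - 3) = (u + 5)/(u + 1)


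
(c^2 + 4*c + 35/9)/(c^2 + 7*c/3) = (c + 5/3)/c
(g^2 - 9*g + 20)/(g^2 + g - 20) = (g - 5)/(g + 5)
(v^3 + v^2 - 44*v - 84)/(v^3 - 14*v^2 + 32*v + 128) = (v^2 - v - 42)/(v^2 - 16*v + 64)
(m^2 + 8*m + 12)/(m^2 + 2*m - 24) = (m + 2)/(m - 4)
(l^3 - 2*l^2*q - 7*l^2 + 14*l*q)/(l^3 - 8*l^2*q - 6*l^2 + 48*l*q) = (l^2 - 2*l*q - 7*l + 14*q)/(l^2 - 8*l*q - 6*l + 48*q)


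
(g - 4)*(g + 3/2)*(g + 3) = g^3 + g^2/2 - 27*g/2 - 18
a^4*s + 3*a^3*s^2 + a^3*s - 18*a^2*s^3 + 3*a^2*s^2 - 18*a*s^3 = a*(a - 3*s)*(a + 6*s)*(a*s + s)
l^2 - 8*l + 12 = (l - 6)*(l - 2)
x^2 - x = x*(x - 1)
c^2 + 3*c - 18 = (c - 3)*(c + 6)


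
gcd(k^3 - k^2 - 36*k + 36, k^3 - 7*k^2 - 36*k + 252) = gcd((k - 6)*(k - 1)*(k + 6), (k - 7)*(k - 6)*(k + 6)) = k^2 - 36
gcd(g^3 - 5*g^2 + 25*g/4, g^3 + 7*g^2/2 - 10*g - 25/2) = g - 5/2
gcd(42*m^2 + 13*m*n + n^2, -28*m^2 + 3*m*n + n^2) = 7*m + n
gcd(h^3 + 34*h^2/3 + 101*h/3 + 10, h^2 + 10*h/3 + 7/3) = 1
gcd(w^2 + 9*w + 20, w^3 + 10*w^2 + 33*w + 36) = w + 4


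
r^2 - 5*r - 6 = (r - 6)*(r + 1)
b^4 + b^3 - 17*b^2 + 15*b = b*(b - 3)*(b - 1)*(b + 5)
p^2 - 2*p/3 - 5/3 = (p - 5/3)*(p + 1)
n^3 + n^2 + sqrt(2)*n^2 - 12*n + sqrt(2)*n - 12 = (n + 1)*(n - 2*sqrt(2))*(n + 3*sqrt(2))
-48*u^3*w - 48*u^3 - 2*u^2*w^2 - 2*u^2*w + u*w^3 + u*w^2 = (-8*u + w)*(6*u + w)*(u*w + u)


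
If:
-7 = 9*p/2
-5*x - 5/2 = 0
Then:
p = -14/9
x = -1/2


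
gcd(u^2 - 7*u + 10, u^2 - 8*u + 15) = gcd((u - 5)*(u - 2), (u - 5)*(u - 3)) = u - 5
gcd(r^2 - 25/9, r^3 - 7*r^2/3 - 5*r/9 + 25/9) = r - 5/3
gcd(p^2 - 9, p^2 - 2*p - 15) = p + 3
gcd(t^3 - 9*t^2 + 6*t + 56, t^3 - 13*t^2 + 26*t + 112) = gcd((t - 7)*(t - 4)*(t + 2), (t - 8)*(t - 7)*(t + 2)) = t^2 - 5*t - 14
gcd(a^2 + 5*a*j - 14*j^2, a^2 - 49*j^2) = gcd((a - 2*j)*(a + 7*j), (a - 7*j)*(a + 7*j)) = a + 7*j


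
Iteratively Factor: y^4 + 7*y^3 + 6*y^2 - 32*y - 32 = (y - 2)*(y^3 + 9*y^2 + 24*y + 16) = (y - 2)*(y + 4)*(y^2 + 5*y + 4) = (y - 2)*(y + 4)^2*(y + 1)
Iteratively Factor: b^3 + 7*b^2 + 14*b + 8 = (b + 1)*(b^2 + 6*b + 8) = (b + 1)*(b + 2)*(b + 4)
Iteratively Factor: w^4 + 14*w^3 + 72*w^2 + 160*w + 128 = (w + 2)*(w^3 + 12*w^2 + 48*w + 64) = (w + 2)*(w + 4)*(w^2 + 8*w + 16) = (w + 2)*(w + 4)^2*(w + 4)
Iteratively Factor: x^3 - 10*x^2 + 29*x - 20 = (x - 1)*(x^2 - 9*x + 20) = (x - 5)*(x - 1)*(x - 4)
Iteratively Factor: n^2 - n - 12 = (n + 3)*(n - 4)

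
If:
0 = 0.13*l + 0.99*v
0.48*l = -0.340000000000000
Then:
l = -0.71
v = 0.09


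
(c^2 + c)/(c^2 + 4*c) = (c + 1)/(c + 4)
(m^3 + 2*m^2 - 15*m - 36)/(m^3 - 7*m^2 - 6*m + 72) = (m + 3)/(m - 6)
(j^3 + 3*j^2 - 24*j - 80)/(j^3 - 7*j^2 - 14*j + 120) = (j + 4)/(j - 6)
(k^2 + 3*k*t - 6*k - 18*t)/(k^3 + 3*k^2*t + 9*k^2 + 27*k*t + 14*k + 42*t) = (k - 6)/(k^2 + 9*k + 14)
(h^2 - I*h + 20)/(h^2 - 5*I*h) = (h + 4*I)/h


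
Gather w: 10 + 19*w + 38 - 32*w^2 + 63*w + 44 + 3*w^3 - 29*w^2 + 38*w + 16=3*w^3 - 61*w^2 + 120*w + 108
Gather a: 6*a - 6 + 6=6*a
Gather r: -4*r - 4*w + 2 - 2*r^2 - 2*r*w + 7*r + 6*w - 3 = -2*r^2 + r*(3 - 2*w) + 2*w - 1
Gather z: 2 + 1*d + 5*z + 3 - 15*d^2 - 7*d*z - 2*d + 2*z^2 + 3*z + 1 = -15*d^2 - d + 2*z^2 + z*(8 - 7*d) + 6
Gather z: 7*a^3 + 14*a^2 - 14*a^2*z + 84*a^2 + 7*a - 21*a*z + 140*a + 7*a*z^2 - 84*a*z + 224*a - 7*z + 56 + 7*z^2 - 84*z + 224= 7*a^3 + 98*a^2 + 371*a + z^2*(7*a + 7) + z*(-14*a^2 - 105*a - 91) + 280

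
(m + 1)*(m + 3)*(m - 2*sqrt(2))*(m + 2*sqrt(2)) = m^4 + 4*m^3 - 5*m^2 - 32*m - 24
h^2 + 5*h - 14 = (h - 2)*(h + 7)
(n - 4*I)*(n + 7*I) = n^2 + 3*I*n + 28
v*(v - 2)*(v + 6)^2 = v^4 + 10*v^3 + 12*v^2 - 72*v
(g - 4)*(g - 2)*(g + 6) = g^3 - 28*g + 48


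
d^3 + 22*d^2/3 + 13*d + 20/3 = (d + 1)*(d + 4/3)*(d + 5)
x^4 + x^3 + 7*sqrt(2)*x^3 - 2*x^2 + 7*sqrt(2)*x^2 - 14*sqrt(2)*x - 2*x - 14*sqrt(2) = (x + 1)*(x - sqrt(2))*(x + sqrt(2))*(x + 7*sqrt(2))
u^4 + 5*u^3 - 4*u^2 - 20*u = u*(u - 2)*(u + 2)*(u + 5)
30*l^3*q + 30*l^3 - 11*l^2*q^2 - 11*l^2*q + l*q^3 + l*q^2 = (-6*l + q)*(-5*l + q)*(l*q + l)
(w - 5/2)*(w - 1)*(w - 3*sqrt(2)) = w^3 - 3*sqrt(2)*w^2 - 7*w^2/2 + 5*w/2 + 21*sqrt(2)*w/2 - 15*sqrt(2)/2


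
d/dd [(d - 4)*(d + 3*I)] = 2*d - 4 + 3*I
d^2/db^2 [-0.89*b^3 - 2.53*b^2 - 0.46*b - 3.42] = -5.34*b - 5.06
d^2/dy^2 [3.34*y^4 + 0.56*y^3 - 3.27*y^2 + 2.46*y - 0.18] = 40.08*y^2 + 3.36*y - 6.54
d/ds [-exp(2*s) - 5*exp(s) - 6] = (-2*exp(s) - 5)*exp(s)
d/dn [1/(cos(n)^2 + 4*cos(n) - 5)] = 2*(cos(n) + 2)*sin(n)/(cos(n)^2 + 4*cos(n) - 5)^2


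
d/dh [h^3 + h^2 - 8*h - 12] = 3*h^2 + 2*h - 8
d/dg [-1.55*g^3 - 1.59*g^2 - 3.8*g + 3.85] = -4.65*g^2 - 3.18*g - 3.8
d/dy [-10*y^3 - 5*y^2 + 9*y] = -30*y^2 - 10*y + 9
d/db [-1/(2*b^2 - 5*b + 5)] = (4*b - 5)/(2*b^2 - 5*b + 5)^2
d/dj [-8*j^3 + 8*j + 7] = 8 - 24*j^2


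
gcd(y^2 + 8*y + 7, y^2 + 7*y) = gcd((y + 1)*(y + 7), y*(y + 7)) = y + 7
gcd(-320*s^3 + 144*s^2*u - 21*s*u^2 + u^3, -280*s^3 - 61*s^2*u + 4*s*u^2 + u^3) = 8*s - u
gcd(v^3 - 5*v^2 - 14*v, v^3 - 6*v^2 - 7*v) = v^2 - 7*v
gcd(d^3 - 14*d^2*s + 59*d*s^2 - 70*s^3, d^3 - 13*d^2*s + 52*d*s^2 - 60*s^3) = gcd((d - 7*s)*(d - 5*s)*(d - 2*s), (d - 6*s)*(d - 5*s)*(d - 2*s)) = d^2 - 7*d*s + 10*s^2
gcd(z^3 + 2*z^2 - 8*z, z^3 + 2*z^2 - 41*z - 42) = 1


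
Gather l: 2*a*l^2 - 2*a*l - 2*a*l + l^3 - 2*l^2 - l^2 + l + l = l^3 + l^2*(2*a - 3) + l*(2 - 4*a)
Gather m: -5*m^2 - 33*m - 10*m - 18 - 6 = -5*m^2 - 43*m - 24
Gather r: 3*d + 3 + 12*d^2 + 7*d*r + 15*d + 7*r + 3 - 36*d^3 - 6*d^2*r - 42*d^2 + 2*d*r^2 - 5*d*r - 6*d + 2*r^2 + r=-36*d^3 - 30*d^2 + 12*d + r^2*(2*d + 2) + r*(-6*d^2 + 2*d + 8) + 6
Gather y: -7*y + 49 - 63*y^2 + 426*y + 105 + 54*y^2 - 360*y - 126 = -9*y^2 + 59*y + 28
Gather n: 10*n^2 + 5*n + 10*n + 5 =10*n^2 + 15*n + 5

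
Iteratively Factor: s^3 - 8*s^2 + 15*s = (s - 3)*(s^2 - 5*s) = (s - 5)*(s - 3)*(s)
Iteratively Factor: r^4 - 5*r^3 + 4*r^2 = (r - 4)*(r^3 - r^2) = r*(r - 4)*(r^2 - r) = r*(r - 4)*(r - 1)*(r)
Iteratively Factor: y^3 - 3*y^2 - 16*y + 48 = (y - 3)*(y^2 - 16) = (y - 4)*(y - 3)*(y + 4)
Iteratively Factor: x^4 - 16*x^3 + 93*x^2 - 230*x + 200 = (x - 5)*(x^3 - 11*x^2 + 38*x - 40) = (x - 5)*(x - 4)*(x^2 - 7*x + 10) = (x - 5)*(x - 4)*(x - 2)*(x - 5)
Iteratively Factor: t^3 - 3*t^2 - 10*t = (t - 5)*(t^2 + 2*t) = (t - 5)*(t + 2)*(t)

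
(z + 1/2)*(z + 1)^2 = z^3 + 5*z^2/2 + 2*z + 1/2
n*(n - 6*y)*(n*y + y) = n^3*y - 6*n^2*y^2 + n^2*y - 6*n*y^2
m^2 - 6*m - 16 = (m - 8)*(m + 2)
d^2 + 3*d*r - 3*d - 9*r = (d - 3)*(d + 3*r)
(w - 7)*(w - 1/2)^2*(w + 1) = w^4 - 7*w^3 - 3*w^2/4 + 11*w/2 - 7/4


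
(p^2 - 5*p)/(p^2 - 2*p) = (p - 5)/(p - 2)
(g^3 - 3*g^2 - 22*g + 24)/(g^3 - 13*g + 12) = (g - 6)/(g - 3)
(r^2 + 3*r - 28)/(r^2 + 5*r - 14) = (r - 4)/(r - 2)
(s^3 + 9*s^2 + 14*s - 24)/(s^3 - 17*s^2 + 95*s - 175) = (s^3 + 9*s^2 + 14*s - 24)/(s^3 - 17*s^2 + 95*s - 175)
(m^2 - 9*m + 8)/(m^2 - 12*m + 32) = (m - 1)/(m - 4)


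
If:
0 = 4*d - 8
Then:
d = 2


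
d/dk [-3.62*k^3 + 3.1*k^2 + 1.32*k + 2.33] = -10.86*k^2 + 6.2*k + 1.32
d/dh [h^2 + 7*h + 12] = 2*h + 7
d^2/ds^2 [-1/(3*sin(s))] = (sin(s)^2 - 2)/(3*sin(s)^3)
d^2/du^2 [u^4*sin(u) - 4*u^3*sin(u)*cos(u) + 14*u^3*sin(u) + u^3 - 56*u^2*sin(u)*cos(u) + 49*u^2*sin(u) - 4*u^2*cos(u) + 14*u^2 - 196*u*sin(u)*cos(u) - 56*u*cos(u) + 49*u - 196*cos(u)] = -u^4*sin(u) - 14*u^3*sin(u) + 8*u^3*sin(2*u) + 8*u^3*cos(u) - 37*u^2*sin(u) + 112*u^2*sin(2*u) + 88*u^2*cos(u) - 24*u^2*cos(2*u) + 100*u*sin(u) + 380*u*sin(2*u) + 252*u*cos(u) - 224*u*cos(2*u) + 6*u + 210*sin(u) - 56*sin(2*u) + 188*cos(u) - 392*cos(2*u) + 28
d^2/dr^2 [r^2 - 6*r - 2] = 2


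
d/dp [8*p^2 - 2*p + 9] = 16*p - 2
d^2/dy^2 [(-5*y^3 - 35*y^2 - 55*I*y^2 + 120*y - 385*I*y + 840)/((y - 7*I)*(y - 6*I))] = (y^3*(2940 - 1680*I) + y^2*(-3780 - 30240*I) + y*(-22680 - 162540*I) - 757260 - 325080*I)/(y^6 - 39*I*y^5 - 633*y^4 + 5473*I*y^3 + 26586*y^2 - 68796*I*y - 74088)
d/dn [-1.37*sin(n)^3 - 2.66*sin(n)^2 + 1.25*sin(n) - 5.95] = (-4.11*sin(n)^2 - 5.32*sin(n) + 1.25)*cos(n)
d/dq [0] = 0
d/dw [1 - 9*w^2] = -18*w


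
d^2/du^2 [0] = 0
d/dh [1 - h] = -1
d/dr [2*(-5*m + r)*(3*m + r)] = -4*m + 4*r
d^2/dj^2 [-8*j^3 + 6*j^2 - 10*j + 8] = 12 - 48*j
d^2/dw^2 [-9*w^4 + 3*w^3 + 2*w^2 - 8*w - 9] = -108*w^2 + 18*w + 4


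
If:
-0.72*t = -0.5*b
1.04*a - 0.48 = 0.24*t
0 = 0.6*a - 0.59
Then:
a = 0.98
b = 3.26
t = 2.26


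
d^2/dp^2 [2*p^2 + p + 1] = 4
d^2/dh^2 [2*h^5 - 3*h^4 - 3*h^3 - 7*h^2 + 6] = 40*h^3 - 36*h^2 - 18*h - 14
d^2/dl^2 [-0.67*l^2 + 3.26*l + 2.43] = -1.34000000000000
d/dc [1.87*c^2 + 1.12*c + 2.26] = 3.74*c + 1.12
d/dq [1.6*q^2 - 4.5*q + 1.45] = 3.2*q - 4.5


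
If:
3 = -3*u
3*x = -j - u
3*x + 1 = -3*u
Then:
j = -1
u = -1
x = 2/3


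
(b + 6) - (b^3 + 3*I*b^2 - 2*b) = -b^3 - 3*I*b^2 + 3*b + 6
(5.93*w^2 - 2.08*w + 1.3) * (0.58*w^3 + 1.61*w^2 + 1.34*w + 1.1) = 3.4394*w^5 + 8.3409*w^4 + 5.3514*w^3 + 5.8288*w^2 - 0.546*w + 1.43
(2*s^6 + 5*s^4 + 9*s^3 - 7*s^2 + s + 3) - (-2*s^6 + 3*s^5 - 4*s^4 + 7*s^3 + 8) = 4*s^6 - 3*s^5 + 9*s^4 + 2*s^3 - 7*s^2 + s - 5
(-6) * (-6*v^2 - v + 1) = 36*v^2 + 6*v - 6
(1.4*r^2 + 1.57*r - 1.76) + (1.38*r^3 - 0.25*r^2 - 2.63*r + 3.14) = 1.38*r^3 + 1.15*r^2 - 1.06*r + 1.38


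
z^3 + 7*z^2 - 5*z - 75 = (z - 3)*(z + 5)^2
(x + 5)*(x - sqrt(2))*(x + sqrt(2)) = x^3 + 5*x^2 - 2*x - 10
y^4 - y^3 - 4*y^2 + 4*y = y*(y - 2)*(y - 1)*(y + 2)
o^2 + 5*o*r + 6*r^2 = (o + 2*r)*(o + 3*r)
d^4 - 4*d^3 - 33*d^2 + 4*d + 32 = (d - 8)*(d - 1)*(d + 1)*(d + 4)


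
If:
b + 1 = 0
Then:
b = -1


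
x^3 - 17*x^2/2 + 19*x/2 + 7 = (x - 7)*(x - 2)*(x + 1/2)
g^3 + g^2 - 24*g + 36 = (g - 3)*(g - 2)*(g + 6)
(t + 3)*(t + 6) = t^2 + 9*t + 18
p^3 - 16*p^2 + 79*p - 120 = (p - 8)*(p - 5)*(p - 3)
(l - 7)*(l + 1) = l^2 - 6*l - 7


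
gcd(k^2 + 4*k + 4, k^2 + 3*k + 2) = k + 2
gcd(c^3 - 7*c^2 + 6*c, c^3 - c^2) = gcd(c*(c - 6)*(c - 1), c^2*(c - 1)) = c^2 - c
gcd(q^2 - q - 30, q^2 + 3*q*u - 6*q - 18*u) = q - 6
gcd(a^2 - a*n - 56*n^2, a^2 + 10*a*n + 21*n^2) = a + 7*n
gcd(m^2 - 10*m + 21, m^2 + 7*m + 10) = 1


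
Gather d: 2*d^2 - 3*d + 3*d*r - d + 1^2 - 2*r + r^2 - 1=2*d^2 + d*(3*r - 4) + r^2 - 2*r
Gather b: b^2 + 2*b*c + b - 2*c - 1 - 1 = b^2 + b*(2*c + 1) - 2*c - 2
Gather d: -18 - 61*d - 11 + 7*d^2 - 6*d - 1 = 7*d^2 - 67*d - 30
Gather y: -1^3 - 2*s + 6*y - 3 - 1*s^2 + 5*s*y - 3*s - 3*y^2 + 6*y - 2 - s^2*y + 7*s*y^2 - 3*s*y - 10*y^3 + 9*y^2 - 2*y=-s^2 - 5*s - 10*y^3 + y^2*(7*s + 6) + y*(-s^2 + 2*s + 10) - 6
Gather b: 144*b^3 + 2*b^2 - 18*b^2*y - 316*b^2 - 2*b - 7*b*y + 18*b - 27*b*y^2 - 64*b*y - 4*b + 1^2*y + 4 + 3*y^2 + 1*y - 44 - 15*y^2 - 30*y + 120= 144*b^3 + b^2*(-18*y - 314) + b*(-27*y^2 - 71*y + 12) - 12*y^2 - 28*y + 80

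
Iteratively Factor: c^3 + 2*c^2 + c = (c + 1)*(c^2 + c) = (c + 1)^2*(c)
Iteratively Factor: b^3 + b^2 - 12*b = (b)*(b^2 + b - 12) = b*(b + 4)*(b - 3)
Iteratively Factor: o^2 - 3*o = (o - 3)*(o)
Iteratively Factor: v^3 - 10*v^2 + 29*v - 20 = (v - 4)*(v^2 - 6*v + 5) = (v - 5)*(v - 4)*(v - 1)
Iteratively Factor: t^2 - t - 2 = (t + 1)*(t - 2)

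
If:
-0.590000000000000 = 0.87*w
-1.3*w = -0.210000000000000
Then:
No Solution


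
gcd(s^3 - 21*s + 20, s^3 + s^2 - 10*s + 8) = s - 1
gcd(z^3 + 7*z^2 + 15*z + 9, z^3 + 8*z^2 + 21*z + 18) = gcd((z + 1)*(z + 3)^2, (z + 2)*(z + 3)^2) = z^2 + 6*z + 9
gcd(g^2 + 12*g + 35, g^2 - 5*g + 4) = 1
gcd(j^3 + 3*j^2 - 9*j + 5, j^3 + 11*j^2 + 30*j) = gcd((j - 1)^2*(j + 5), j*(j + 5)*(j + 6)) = j + 5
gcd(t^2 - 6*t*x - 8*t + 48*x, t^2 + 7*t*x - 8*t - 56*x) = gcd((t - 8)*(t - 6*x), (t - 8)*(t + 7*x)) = t - 8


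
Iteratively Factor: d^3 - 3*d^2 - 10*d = (d)*(d^2 - 3*d - 10) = d*(d - 5)*(d + 2)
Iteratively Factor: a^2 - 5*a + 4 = (a - 4)*(a - 1)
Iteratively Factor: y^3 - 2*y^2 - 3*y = (y + 1)*(y^2 - 3*y) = (y - 3)*(y + 1)*(y)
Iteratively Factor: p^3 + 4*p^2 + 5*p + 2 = (p + 2)*(p^2 + 2*p + 1) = (p + 1)*(p + 2)*(p + 1)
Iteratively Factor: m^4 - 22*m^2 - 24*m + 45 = (m - 5)*(m^3 + 5*m^2 + 3*m - 9) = (m - 5)*(m + 3)*(m^2 + 2*m - 3) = (m - 5)*(m - 1)*(m + 3)*(m + 3)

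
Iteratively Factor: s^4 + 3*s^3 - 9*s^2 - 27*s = (s + 3)*(s^3 - 9*s) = s*(s + 3)*(s^2 - 9) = s*(s - 3)*(s + 3)*(s + 3)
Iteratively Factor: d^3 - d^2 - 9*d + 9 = (d - 3)*(d^2 + 2*d - 3) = (d - 3)*(d + 3)*(d - 1)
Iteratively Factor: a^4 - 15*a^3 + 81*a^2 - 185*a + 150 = (a - 3)*(a^3 - 12*a^2 + 45*a - 50) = (a - 5)*(a - 3)*(a^2 - 7*a + 10) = (a - 5)*(a - 3)*(a - 2)*(a - 5)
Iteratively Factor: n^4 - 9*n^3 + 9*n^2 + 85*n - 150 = (n + 3)*(n^3 - 12*n^2 + 45*n - 50) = (n - 5)*(n + 3)*(n^2 - 7*n + 10) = (n - 5)^2*(n + 3)*(n - 2)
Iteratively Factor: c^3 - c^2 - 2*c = (c + 1)*(c^2 - 2*c) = c*(c + 1)*(c - 2)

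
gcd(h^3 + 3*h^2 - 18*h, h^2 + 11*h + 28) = 1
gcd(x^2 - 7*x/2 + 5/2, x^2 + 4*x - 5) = x - 1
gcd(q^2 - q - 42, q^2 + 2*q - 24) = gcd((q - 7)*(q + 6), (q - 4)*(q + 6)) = q + 6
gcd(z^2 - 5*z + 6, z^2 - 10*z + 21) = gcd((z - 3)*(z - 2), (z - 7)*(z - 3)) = z - 3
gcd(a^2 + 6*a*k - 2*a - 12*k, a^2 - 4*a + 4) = a - 2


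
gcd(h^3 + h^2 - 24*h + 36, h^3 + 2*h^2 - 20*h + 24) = h^2 + 4*h - 12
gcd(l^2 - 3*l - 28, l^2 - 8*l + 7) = l - 7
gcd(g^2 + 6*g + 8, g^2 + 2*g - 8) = g + 4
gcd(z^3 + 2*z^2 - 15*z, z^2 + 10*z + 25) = z + 5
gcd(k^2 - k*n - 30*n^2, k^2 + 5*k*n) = k + 5*n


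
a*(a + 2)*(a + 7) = a^3 + 9*a^2 + 14*a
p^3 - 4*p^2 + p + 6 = (p - 3)*(p - 2)*(p + 1)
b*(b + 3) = b^2 + 3*b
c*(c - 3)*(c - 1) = c^3 - 4*c^2 + 3*c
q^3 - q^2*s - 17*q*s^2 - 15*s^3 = (q - 5*s)*(q + s)*(q + 3*s)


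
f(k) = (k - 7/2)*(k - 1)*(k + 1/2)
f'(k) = (k - 7/2)*(k - 1) + (k - 7/2)*(k + 1/2) + (k - 1)*(k + 1/2) = 3*k^2 - 8*k + 5/4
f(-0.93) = -3.68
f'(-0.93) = 11.28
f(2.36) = -4.43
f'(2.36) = -0.92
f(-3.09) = -69.81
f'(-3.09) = 54.61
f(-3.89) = -122.50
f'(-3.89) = 77.77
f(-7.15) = -577.20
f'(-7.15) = 211.82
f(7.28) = 184.68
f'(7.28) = 102.01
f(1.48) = -1.92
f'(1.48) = -4.02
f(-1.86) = -20.85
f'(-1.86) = 26.51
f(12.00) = 1168.75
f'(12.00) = 337.25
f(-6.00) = -365.75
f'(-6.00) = 157.25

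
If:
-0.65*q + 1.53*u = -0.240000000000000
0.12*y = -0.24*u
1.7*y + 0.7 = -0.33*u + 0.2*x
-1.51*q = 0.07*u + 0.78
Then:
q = -0.50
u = -0.37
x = 9.16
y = 0.74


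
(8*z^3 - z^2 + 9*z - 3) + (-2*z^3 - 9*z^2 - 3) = 6*z^3 - 10*z^2 + 9*z - 6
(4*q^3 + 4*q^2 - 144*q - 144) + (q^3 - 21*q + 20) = 5*q^3 + 4*q^2 - 165*q - 124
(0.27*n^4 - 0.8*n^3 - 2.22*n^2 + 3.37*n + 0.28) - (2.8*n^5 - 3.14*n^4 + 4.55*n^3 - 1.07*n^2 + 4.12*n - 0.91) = -2.8*n^5 + 3.41*n^4 - 5.35*n^3 - 1.15*n^2 - 0.75*n + 1.19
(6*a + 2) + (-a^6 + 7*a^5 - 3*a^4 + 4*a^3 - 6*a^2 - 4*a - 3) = -a^6 + 7*a^5 - 3*a^4 + 4*a^3 - 6*a^2 + 2*a - 1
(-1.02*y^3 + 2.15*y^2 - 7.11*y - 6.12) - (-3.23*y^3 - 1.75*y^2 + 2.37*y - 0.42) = 2.21*y^3 + 3.9*y^2 - 9.48*y - 5.7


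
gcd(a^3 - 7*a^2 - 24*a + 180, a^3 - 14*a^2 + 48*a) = a - 6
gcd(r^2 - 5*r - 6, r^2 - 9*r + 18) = r - 6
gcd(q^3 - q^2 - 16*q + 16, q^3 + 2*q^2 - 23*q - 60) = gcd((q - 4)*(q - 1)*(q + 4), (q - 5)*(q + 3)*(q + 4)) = q + 4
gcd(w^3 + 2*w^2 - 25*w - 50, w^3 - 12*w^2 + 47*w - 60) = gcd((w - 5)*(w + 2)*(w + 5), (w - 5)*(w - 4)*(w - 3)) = w - 5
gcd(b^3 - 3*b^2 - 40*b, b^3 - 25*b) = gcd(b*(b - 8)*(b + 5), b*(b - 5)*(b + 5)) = b^2 + 5*b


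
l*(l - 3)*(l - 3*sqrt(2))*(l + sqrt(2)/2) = l^4 - 5*sqrt(2)*l^3/2 - 3*l^3 - 3*l^2 + 15*sqrt(2)*l^2/2 + 9*l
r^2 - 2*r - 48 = (r - 8)*(r + 6)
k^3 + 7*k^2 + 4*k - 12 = (k - 1)*(k + 2)*(k + 6)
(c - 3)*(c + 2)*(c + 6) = c^3 + 5*c^2 - 12*c - 36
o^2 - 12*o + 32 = (o - 8)*(o - 4)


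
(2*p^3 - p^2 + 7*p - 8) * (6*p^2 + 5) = 12*p^5 - 6*p^4 + 52*p^3 - 53*p^2 + 35*p - 40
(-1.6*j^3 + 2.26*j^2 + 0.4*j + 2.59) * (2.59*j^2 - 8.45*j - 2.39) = -4.144*j^5 + 19.3734*j^4 - 14.237*j^3 - 2.0733*j^2 - 22.8415*j - 6.1901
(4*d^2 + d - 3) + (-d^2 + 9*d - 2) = 3*d^2 + 10*d - 5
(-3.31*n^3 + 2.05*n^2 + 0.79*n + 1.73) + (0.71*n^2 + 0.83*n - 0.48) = -3.31*n^3 + 2.76*n^2 + 1.62*n + 1.25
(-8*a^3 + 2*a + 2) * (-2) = 16*a^3 - 4*a - 4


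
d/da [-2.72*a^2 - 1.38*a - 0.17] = -5.44*a - 1.38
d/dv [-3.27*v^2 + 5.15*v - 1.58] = 5.15 - 6.54*v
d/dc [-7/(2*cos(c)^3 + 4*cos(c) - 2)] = 7*(3*sin(c)^2 - 5)*sin(c)/(2*(cos(c)^3 + 2*cos(c) - 1)^2)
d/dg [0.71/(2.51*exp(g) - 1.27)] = -1.7821*exp(g)/(2.51*exp(g) - 1.27)^2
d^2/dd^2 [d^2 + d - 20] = 2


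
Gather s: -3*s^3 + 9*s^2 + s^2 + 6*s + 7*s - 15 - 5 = -3*s^3 + 10*s^2 + 13*s - 20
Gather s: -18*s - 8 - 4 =-18*s - 12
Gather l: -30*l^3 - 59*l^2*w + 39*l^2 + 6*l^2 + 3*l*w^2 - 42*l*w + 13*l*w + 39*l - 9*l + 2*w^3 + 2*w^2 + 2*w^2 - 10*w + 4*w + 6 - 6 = -30*l^3 + l^2*(45 - 59*w) + l*(3*w^2 - 29*w + 30) + 2*w^3 + 4*w^2 - 6*w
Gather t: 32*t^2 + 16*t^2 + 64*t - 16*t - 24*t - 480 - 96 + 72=48*t^2 + 24*t - 504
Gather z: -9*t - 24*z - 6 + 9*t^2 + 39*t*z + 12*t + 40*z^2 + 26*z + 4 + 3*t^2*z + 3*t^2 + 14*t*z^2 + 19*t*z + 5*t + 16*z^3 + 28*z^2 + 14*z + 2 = 12*t^2 + 8*t + 16*z^3 + z^2*(14*t + 68) + z*(3*t^2 + 58*t + 16)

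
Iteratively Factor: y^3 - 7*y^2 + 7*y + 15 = (y - 3)*(y^2 - 4*y - 5) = (y - 5)*(y - 3)*(y + 1)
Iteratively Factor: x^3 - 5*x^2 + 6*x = (x)*(x^2 - 5*x + 6) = x*(x - 2)*(x - 3)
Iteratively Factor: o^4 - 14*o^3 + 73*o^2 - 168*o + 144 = (o - 3)*(o^3 - 11*o^2 + 40*o - 48) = (o - 4)*(o - 3)*(o^2 - 7*o + 12) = (o - 4)*(o - 3)^2*(o - 4)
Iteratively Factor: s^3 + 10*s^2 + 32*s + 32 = (s + 4)*(s^2 + 6*s + 8) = (s + 2)*(s + 4)*(s + 4)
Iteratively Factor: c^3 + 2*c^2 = (c + 2)*(c^2) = c*(c + 2)*(c)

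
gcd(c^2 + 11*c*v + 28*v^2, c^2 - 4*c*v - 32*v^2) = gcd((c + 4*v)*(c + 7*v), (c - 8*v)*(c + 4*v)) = c + 4*v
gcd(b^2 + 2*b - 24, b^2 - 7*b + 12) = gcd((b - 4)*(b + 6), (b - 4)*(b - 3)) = b - 4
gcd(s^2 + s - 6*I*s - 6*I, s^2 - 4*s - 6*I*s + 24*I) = s - 6*I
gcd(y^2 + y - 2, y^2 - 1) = y - 1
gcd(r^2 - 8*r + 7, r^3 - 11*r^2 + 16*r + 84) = r - 7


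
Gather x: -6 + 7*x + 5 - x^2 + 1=-x^2 + 7*x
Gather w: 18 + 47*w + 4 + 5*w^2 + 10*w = 5*w^2 + 57*w + 22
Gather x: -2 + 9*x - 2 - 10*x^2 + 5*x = -10*x^2 + 14*x - 4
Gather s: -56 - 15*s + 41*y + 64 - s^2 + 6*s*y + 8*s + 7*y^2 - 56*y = -s^2 + s*(6*y - 7) + 7*y^2 - 15*y + 8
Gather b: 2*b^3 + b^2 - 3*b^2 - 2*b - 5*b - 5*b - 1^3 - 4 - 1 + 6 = 2*b^3 - 2*b^2 - 12*b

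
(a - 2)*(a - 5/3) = a^2 - 11*a/3 + 10/3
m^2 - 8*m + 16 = (m - 4)^2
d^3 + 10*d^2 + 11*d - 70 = (d - 2)*(d + 5)*(d + 7)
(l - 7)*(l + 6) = l^2 - l - 42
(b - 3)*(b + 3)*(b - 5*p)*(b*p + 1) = b^4*p - 5*b^3*p^2 + b^3 - 14*b^2*p + 45*b*p^2 - 9*b + 45*p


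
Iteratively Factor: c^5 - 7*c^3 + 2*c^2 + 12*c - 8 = (c - 1)*(c^4 + c^3 - 6*c^2 - 4*c + 8) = (c - 1)^2*(c^3 + 2*c^2 - 4*c - 8) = (c - 1)^2*(c + 2)*(c^2 - 4) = (c - 2)*(c - 1)^2*(c + 2)*(c + 2)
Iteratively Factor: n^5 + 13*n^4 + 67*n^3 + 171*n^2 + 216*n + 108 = (n + 3)*(n^4 + 10*n^3 + 37*n^2 + 60*n + 36) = (n + 2)*(n + 3)*(n^3 + 8*n^2 + 21*n + 18) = (n + 2)*(n + 3)^2*(n^2 + 5*n + 6) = (n + 2)*(n + 3)^3*(n + 2)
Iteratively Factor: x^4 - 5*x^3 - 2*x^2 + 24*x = (x)*(x^3 - 5*x^2 - 2*x + 24) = x*(x - 3)*(x^2 - 2*x - 8) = x*(x - 4)*(x - 3)*(x + 2)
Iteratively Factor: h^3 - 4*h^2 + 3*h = (h)*(h^2 - 4*h + 3) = h*(h - 3)*(h - 1)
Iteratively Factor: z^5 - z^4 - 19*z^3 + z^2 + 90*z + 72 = (z - 3)*(z^4 + 2*z^3 - 13*z^2 - 38*z - 24) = (z - 3)*(z + 1)*(z^3 + z^2 - 14*z - 24) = (z - 3)*(z + 1)*(z + 2)*(z^2 - z - 12) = (z - 3)*(z + 1)*(z + 2)*(z + 3)*(z - 4)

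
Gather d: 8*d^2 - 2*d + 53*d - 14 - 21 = 8*d^2 + 51*d - 35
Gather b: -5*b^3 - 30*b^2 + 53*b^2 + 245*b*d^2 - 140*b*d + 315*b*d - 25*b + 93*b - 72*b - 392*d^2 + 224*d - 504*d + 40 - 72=-5*b^3 + 23*b^2 + b*(245*d^2 + 175*d - 4) - 392*d^2 - 280*d - 32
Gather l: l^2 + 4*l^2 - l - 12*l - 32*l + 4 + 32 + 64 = 5*l^2 - 45*l + 100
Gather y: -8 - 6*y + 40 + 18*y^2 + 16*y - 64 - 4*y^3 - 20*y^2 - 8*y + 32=-4*y^3 - 2*y^2 + 2*y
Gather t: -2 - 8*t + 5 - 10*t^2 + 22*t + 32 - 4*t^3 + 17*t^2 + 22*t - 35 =-4*t^3 + 7*t^2 + 36*t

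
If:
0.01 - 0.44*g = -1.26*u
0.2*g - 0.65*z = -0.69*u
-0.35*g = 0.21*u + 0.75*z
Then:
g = 0.01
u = -0.00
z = -0.00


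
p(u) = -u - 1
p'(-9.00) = -1.00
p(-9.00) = 8.00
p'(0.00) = -1.00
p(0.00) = -1.00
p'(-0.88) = -1.00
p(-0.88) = -0.12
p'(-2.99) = -1.00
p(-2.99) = 1.99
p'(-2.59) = -1.00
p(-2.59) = 1.59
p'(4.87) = -1.00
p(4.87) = -5.87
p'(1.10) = -1.00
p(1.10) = -2.10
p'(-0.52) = -1.00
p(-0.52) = -0.48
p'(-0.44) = -1.00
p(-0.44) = -0.56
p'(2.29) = -1.00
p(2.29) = -3.29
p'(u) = -1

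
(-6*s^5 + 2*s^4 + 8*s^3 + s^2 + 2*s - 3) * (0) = 0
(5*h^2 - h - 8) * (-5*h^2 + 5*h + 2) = -25*h^4 + 30*h^3 + 45*h^2 - 42*h - 16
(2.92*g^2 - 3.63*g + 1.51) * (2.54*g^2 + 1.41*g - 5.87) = 7.4168*g^4 - 5.103*g^3 - 18.4233*g^2 + 23.4372*g - 8.8637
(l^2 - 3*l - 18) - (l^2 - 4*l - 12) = l - 6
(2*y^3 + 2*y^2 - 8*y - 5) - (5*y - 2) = 2*y^3 + 2*y^2 - 13*y - 3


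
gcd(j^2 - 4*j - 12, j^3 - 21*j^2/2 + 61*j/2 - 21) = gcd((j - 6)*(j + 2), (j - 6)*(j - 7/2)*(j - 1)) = j - 6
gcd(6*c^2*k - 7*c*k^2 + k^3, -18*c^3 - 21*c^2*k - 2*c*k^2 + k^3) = 6*c - k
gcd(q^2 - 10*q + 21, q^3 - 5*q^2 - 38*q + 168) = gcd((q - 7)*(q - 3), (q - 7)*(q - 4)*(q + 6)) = q - 7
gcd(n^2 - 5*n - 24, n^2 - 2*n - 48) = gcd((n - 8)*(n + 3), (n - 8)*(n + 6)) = n - 8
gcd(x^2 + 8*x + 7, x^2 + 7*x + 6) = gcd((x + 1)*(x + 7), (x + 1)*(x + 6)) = x + 1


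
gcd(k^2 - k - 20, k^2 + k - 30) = k - 5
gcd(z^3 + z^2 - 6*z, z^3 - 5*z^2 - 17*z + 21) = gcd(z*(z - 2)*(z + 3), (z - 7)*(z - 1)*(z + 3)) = z + 3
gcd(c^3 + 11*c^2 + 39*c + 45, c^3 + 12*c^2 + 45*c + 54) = c^2 + 6*c + 9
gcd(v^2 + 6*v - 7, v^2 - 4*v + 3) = v - 1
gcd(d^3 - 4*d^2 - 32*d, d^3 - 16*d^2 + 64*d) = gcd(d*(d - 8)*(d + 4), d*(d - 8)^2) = d^2 - 8*d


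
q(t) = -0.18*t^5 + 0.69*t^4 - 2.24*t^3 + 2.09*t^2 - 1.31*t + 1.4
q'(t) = -0.9*t^4 + 2.76*t^3 - 6.72*t^2 + 4.18*t - 1.31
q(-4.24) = 684.94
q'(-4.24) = -641.10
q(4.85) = -312.60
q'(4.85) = -322.21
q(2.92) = -28.42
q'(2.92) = -43.12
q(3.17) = -41.05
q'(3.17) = -58.55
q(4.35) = -182.43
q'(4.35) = -205.36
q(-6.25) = 3407.57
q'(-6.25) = -2337.05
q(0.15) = 1.24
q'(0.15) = -0.83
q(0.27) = 1.16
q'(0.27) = -0.62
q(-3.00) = 184.25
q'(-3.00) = -221.75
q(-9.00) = 16971.35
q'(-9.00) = -8500.19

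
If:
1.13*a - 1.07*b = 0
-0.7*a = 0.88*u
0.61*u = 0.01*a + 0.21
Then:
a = -0.42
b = -0.45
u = 0.34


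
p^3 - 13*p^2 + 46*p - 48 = (p - 8)*(p - 3)*(p - 2)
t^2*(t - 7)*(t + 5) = t^4 - 2*t^3 - 35*t^2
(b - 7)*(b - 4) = b^2 - 11*b + 28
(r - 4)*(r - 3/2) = r^2 - 11*r/2 + 6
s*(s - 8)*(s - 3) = s^3 - 11*s^2 + 24*s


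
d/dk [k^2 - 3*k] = 2*k - 3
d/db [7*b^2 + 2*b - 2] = 14*b + 2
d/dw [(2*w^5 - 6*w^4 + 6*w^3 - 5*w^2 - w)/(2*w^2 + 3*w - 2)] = (12*w^6 - 62*w^4 + 84*w^3 - 49*w^2 + 20*w + 2)/(4*w^4 + 12*w^3 + w^2 - 12*w + 4)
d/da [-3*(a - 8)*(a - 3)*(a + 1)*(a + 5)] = -12*a^3 + 45*a^2 + 222*a - 267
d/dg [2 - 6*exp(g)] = -6*exp(g)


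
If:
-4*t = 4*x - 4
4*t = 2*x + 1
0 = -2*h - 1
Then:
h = -1/2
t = 1/2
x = 1/2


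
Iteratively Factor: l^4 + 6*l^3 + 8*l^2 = (l)*(l^3 + 6*l^2 + 8*l) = l^2*(l^2 + 6*l + 8) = l^2*(l + 4)*(l + 2)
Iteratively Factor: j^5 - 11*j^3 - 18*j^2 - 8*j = (j - 4)*(j^4 + 4*j^3 + 5*j^2 + 2*j) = (j - 4)*(j + 2)*(j^3 + 2*j^2 + j) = (j - 4)*(j + 1)*(j + 2)*(j^2 + j) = j*(j - 4)*(j + 1)*(j + 2)*(j + 1)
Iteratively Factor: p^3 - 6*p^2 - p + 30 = (p + 2)*(p^2 - 8*p + 15) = (p - 5)*(p + 2)*(p - 3)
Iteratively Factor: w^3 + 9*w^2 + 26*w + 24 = (w + 2)*(w^2 + 7*w + 12) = (w + 2)*(w + 3)*(w + 4)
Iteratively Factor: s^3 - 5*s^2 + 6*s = (s - 2)*(s^2 - 3*s) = s*(s - 2)*(s - 3)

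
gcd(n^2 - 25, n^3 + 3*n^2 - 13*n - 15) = n + 5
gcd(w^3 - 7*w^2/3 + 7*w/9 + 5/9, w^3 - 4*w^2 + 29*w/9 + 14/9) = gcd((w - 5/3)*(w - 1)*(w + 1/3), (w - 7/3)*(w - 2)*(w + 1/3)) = w + 1/3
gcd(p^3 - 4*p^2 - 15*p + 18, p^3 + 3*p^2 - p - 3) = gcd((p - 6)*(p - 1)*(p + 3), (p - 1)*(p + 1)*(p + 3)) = p^2 + 2*p - 3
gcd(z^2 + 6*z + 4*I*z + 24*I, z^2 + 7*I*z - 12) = z + 4*I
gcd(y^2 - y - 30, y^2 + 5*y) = y + 5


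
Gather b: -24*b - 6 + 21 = 15 - 24*b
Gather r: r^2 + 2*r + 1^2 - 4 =r^2 + 2*r - 3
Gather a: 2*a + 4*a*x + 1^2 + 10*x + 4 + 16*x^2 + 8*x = a*(4*x + 2) + 16*x^2 + 18*x + 5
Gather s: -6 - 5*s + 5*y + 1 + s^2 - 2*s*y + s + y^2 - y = s^2 + s*(-2*y - 4) + y^2 + 4*y - 5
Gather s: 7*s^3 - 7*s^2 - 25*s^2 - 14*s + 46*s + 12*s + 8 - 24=7*s^3 - 32*s^2 + 44*s - 16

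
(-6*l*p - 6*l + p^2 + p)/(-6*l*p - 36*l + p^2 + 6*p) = (p + 1)/(p + 6)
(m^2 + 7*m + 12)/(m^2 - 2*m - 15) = (m + 4)/(m - 5)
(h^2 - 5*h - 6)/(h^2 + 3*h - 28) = (h^2 - 5*h - 6)/(h^2 + 3*h - 28)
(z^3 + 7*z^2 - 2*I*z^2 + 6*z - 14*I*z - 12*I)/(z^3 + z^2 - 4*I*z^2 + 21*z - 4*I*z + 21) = (z^2 + 2*z*(3 - I) - 12*I)/(z^2 - 4*I*z + 21)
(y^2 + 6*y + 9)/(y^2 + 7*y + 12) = (y + 3)/(y + 4)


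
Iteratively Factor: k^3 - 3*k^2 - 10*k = (k - 5)*(k^2 + 2*k) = (k - 5)*(k + 2)*(k)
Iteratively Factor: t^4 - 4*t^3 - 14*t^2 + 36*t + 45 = (t - 5)*(t^3 + t^2 - 9*t - 9) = (t - 5)*(t - 3)*(t^2 + 4*t + 3) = (t - 5)*(t - 3)*(t + 1)*(t + 3)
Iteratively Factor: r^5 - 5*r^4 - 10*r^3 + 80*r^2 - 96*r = (r)*(r^4 - 5*r^3 - 10*r^2 + 80*r - 96) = r*(r - 3)*(r^3 - 2*r^2 - 16*r + 32) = r*(r - 3)*(r + 4)*(r^2 - 6*r + 8) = r*(r - 3)*(r - 2)*(r + 4)*(r - 4)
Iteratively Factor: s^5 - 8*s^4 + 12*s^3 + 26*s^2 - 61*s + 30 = (s - 5)*(s^4 - 3*s^3 - 3*s^2 + 11*s - 6) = (s - 5)*(s + 2)*(s^3 - 5*s^2 + 7*s - 3) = (s - 5)*(s - 3)*(s + 2)*(s^2 - 2*s + 1) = (s - 5)*(s - 3)*(s - 1)*(s + 2)*(s - 1)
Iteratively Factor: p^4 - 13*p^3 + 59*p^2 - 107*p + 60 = (p - 1)*(p^3 - 12*p^2 + 47*p - 60) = (p - 4)*(p - 1)*(p^2 - 8*p + 15) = (p - 4)*(p - 3)*(p - 1)*(p - 5)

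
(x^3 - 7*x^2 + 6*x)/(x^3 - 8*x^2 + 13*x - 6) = x/(x - 1)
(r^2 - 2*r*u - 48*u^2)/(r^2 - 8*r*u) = (r + 6*u)/r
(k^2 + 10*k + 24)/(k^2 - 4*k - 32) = (k + 6)/(k - 8)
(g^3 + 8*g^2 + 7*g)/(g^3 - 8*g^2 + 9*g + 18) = g*(g + 7)/(g^2 - 9*g + 18)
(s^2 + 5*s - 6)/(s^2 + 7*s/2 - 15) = 2*(s - 1)/(2*s - 5)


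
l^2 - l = l*(l - 1)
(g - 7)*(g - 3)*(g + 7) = g^3 - 3*g^2 - 49*g + 147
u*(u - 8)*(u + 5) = u^3 - 3*u^2 - 40*u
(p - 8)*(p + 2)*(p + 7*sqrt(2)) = p^3 - 6*p^2 + 7*sqrt(2)*p^2 - 42*sqrt(2)*p - 16*p - 112*sqrt(2)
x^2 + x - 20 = (x - 4)*(x + 5)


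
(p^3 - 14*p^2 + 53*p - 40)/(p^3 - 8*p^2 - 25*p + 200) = (p - 1)/(p + 5)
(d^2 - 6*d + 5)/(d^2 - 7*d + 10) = (d - 1)/(d - 2)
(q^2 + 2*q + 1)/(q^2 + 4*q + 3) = (q + 1)/(q + 3)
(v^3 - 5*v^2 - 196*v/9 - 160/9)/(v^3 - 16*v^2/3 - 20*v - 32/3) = (9*v^2 + 27*v + 20)/(3*(3*v^2 + 8*v + 4))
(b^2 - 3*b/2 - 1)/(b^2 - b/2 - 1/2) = (b - 2)/(b - 1)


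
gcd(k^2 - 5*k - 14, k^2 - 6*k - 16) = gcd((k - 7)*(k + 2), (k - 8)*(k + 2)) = k + 2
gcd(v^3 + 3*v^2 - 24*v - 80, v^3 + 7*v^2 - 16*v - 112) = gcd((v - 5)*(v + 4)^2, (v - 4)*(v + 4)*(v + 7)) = v + 4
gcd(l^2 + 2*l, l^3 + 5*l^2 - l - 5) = 1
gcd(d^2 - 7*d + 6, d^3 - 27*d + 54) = 1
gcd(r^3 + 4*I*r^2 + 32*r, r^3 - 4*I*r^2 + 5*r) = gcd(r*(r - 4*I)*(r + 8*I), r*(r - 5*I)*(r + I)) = r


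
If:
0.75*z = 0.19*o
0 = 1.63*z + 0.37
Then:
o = -0.90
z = -0.23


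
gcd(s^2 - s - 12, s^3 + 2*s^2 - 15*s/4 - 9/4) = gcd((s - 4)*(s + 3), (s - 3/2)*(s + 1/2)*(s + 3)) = s + 3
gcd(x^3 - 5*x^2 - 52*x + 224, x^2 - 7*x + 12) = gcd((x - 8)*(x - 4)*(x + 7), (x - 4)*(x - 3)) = x - 4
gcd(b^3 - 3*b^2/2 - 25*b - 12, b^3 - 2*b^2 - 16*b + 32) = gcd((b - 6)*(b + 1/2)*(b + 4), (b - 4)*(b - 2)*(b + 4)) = b + 4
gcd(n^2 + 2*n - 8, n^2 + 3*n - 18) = 1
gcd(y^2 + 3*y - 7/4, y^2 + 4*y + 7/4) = y + 7/2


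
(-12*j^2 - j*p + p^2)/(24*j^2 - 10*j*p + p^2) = (3*j + p)/(-6*j + p)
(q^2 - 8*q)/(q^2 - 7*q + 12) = q*(q - 8)/(q^2 - 7*q + 12)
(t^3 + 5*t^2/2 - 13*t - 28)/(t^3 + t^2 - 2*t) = (t^2 + t/2 - 14)/(t*(t - 1))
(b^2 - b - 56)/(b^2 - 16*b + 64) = (b + 7)/(b - 8)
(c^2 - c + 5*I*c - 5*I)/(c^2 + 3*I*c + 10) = (c - 1)/(c - 2*I)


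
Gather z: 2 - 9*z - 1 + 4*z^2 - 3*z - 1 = 4*z^2 - 12*z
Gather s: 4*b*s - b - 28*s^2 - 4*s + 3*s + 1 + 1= -b - 28*s^2 + s*(4*b - 1) + 2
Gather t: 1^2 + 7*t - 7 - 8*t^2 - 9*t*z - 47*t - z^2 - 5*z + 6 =-8*t^2 + t*(-9*z - 40) - z^2 - 5*z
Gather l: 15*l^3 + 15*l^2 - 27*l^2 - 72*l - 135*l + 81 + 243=15*l^3 - 12*l^2 - 207*l + 324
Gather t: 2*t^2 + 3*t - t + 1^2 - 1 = 2*t^2 + 2*t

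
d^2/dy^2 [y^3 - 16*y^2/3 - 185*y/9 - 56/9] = 6*y - 32/3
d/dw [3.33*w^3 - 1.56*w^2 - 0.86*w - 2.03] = 9.99*w^2 - 3.12*w - 0.86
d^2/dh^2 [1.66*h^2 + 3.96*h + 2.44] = 3.32000000000000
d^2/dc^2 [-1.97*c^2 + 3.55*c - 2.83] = -3.94000000000000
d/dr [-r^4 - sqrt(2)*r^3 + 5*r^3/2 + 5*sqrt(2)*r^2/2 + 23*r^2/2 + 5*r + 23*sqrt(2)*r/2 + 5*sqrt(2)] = -4*r^3 - 3*sqrt(2)*r^2 + 15*r^2/2 + 5*sqrt(2)*r + 23*r + 5 + 23*sqrt(2)/2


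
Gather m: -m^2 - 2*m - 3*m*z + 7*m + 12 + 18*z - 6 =-m^2 + m*(5 - 3*z) + 18*z + 6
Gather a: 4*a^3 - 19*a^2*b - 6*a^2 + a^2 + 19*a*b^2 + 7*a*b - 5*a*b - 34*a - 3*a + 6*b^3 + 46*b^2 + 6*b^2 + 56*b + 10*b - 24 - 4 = 4*a^3 + a^2*(-19*b - 5) + a*(19*b^2 + 2*b - 37) + 6*b^3 + 52*b^2 + 66*b - 28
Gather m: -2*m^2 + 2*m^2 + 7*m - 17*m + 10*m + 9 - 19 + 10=0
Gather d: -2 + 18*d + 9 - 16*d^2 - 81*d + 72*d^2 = 56*d^2 - 63*d + 7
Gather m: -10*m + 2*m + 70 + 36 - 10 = 96 - 8*m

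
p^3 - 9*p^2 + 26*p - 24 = (p - 4)*(p - 3)*(p - 2)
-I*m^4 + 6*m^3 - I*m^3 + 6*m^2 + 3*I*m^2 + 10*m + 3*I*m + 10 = (m - I)*(m + 2*I)*(m + 5*I)*(-I*m - I)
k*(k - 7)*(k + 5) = k^3 - 2*k^2 - 35*k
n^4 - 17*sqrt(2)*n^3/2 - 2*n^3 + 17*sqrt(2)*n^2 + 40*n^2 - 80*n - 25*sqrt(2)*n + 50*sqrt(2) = (n - 2)*(n - 5*sqrt(2))*(n - 5*sqrt(2)/2)*(n - sqrt(2))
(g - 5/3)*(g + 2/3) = g^2 - g - 10/9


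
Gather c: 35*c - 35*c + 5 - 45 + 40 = 0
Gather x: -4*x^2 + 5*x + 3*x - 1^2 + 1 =-4*x^2 + 8*x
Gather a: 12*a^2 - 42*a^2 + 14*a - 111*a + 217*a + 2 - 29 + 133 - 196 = -30*a^2 + 120*a - 90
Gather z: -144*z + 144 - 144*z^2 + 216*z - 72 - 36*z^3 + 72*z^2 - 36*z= -36*z^3 - 72*z^2 + 36*z + 72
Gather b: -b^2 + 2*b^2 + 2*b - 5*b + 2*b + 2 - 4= b^2 - b - 2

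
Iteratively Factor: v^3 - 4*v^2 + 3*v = (v)*(v^2 - 4*v + 3) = v*(v - 3)*(v - 1)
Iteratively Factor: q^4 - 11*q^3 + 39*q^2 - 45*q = (q - 5)*(q^3 - 6*q^2 + 9*q) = (q - 5)*(q - 3)*(q^2 - 3*q) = q*(q - 5)*(q - 3)*(q - 3)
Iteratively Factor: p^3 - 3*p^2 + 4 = (p - 2)*(p^2 - p - 2) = (p - 2)*(p + 1)*(p - 2)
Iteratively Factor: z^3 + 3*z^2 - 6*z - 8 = (z - 2)*(z^2 + 5*z + 4) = (z - 2)*(z + 1)*(z + 4)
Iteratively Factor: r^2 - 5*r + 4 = (r - 1)*(r - 4)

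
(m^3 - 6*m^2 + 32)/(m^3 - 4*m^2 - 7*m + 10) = (m^2 - 8*m + 16)/(m^2 - 6*m + 5)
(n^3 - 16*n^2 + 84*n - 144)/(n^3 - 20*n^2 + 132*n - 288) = (n - 4)/(n - 8)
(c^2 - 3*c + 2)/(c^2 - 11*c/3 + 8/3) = 3*(c - 2)/(3*c - 8)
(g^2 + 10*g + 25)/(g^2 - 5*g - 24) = (g^2 + 10*g + 25)/(g^2 - 5*g - 24)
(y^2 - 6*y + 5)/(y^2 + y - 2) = (y - 5)/(y + 2)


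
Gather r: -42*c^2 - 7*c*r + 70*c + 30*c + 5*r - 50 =-42*c^2 + 100*c + r*(5 - 7*c) - 50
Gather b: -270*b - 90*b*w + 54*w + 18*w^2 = b*(-90*w - 270) + 18*w^2 + 54*w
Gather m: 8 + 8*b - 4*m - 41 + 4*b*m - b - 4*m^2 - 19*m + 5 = 7*b - 4*m^2 + m*(4*b - 23) - 28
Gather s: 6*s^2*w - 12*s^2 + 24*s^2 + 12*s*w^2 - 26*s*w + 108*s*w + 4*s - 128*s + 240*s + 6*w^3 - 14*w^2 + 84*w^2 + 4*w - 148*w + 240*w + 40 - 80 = s^2*(6*w + 12) + s*(12*w^2 + 82*w + 116) + 6*w^3 + 70*w^2 + 96*w - 40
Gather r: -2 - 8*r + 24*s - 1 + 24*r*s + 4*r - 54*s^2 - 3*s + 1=r*(24*s - 4) - 54*s^2 + 21*s - 2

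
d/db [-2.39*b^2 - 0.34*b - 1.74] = -4.78*b - 0.34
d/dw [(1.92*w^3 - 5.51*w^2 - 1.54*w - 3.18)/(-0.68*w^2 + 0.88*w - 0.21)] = (-1.3056*w^4 + 3.3792*w^3 - 7.1056*w^2 - 2.0106*w + 3.1218)/(0.4624*w^4 - 1.1968*w^3 + 1.06*w^2 - 0.3696*w + 0.0441)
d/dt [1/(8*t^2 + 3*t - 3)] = (-16*t - 3)/(8*t^2 + 3*t - 3)^2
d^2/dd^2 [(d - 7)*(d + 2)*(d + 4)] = 6*d - 2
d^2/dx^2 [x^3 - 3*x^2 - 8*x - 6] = 6*x - 6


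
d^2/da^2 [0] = 0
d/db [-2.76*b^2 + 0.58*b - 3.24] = 0.58 - 5.52*b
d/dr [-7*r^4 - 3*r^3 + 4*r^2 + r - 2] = -28*r^3 - 9*r^2 + 8*r + 1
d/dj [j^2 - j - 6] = 2*j - 1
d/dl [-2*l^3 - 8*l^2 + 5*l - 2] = -6*l^2 - 16*l + 5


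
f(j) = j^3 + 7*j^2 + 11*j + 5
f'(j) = 3*j^2 + 14*j + 11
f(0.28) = 8.65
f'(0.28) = 15.16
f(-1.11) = 0.05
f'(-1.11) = -0.84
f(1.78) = 52.40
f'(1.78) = 45.43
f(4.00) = 225.00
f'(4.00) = 115.00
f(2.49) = 91.23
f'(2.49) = 64.46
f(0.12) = 6.42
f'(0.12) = 12.72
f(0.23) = 7.91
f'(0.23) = 14.38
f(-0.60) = 0.70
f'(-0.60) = 3.68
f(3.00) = 128.00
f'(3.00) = 80.00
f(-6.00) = -25.00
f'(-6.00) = 35.00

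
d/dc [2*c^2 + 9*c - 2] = 4*c + 9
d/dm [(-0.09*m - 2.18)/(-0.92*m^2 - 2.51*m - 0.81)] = (0.0828*m^2 + 0.2259*m - (0.09*m + 2.18)*(1.84*m + 2.51) + 0.0729)/(0.92*m^2 + 2.51*m + 0.81)^2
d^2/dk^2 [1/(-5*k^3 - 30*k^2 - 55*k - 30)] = 2*(3*(k + 2)*(k^3 + 6*k^2 + 11*k + 6) - (3*k^2 + 12*k + 11)^2)/(5*(k^3 + 6*k^2 + 11*k + 6)^3)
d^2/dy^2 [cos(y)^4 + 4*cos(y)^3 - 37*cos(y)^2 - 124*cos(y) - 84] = -16*sin(y)^4 - 128*sin(y)^2 + 121*cos(y) - 9*cos(3*y) + 70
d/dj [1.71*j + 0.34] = 1.71000000000000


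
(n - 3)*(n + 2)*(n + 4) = n^3 + 3*n^2 - 10*n - 24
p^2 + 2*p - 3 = (p - 1)*(p + 3)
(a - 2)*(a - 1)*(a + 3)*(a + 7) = a^4 + 7*a^3 - 7*a^2 - 43*a + 42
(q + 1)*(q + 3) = q^2 + 4*q + 3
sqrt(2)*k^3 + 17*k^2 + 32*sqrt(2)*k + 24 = (k + 2*sqrt(2))*(k + 6*sqrt(2))*(sqrt(2)*k + 1)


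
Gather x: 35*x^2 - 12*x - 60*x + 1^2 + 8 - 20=35*x^2 - 72*x - 11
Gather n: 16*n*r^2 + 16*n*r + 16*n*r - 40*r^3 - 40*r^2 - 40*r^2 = n*(16*r^2 + 32*r) - 40*r^3 - 80*r^2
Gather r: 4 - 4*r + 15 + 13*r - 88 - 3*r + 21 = 6*r - 48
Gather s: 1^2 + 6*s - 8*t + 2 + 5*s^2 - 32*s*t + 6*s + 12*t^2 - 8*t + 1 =5*s^2 + s*(12 - 32*t) + 12*t^2 - 16*t + 4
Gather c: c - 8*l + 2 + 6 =c - 8*l + 8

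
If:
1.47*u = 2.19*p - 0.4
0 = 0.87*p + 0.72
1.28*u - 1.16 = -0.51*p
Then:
No Solution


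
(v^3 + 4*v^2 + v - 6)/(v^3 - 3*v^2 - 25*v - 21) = (v^2 + v - 2)/(v^2 - 6*v - 7)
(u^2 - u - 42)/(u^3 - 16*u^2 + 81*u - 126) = (u + 6)/(u^2 - 9*u + 18)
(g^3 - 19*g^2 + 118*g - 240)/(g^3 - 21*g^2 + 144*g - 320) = (g - 6)/(g - 8)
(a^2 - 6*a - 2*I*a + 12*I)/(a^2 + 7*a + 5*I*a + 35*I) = (a^2 - 2*a*(3 + I) + 12*I)/(a^2 + a*(7 + 5*I) + 35*I)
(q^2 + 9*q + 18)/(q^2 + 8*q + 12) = (q + 3)/(q + 2)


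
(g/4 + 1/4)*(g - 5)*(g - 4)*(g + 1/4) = g^4/4 - 31*g^3/16 + 9*g^2/4 + 91*g/16 + 5/4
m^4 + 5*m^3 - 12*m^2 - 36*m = m*(m - 3)*(m + 2)*(m + 6)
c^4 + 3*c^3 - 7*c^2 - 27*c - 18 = (c - 3)*(c + 1)*(c + 2)*(c + 3)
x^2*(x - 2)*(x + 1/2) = x^4 - 3*x^3/2 - x^2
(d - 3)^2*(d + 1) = d^3 - 5*d^2 + 3*d + 9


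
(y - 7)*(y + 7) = y^2 - 49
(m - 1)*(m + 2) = m^2 + m - 2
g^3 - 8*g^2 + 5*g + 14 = (g - 7)*(g - 2)*(g + 1)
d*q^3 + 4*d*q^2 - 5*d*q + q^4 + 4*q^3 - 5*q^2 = q*(d + q)*(q - 1)*(q + 5)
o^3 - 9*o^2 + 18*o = o*(o - 6)*(o - 3)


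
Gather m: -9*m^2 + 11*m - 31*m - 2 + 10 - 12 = -9*m^2 - 20*m - 4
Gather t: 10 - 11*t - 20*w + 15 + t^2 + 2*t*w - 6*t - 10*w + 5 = t^2 + t*(2*w - 17) - 30*w + 30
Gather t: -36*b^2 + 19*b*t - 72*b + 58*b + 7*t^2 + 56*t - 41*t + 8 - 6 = -36*b^2 - 14*b + 7*t^2 + t*(19*b + 15) + 2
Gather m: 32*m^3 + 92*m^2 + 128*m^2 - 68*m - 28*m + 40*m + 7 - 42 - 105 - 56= 32*m^3 + 220*m^2 - 56*m - 196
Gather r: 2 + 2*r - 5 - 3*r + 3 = -r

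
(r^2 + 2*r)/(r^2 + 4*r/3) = 3*(r + 2)/(3*r + 4)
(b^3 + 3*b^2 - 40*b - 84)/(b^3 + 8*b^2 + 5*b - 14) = (b - 6)/(b - 1)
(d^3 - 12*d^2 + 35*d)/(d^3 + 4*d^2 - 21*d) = (d^2 - 12*d + 35)/(d^2 + 4*d - 21)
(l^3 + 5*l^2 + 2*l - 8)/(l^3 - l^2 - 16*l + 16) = (l + 2)/(l - 4)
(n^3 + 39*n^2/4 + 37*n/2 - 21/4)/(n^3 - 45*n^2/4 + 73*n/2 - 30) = (4*n^3 + 39*n^2 + 74*n - 21)/(4*n^3 - 45*n^2 + 146*n - 120)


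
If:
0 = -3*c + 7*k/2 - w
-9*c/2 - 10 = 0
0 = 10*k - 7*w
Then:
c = -20/9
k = -280/87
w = -400/87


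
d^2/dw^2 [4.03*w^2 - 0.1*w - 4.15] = 8.06000000000000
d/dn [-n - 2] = -1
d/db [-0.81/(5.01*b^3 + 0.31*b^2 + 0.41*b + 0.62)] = (12.1743*b^2 + 0.5022*b + 0.3321)/(5.01*b^3 + 0.31*b^2 + 0.41*b + 0.62)^2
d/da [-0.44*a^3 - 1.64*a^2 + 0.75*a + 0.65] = -1.32*a^2 - 3.28*a + 0.75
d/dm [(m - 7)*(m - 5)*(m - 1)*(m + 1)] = 4*m^3 - 36*m^2 + 68*m + 12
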